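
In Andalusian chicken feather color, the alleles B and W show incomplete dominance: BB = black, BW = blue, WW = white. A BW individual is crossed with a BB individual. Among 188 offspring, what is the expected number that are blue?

Punnett square for BW × BB:
Offspring genotypes: 2 BB, 2 BW
Phenotype counts: 2 black, 2 blue
blue: 2 out of 4 → fraction 1/2
Expected count = 1/2 × 188 = 94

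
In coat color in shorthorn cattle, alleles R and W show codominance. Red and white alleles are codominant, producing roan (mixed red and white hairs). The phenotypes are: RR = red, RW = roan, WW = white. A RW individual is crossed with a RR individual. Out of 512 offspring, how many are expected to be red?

Punnett square for RW × RR:
Offspring genotypes: 2 RR, 2 RW
Phenotype counts: 2 red, 2 roan
red: 2 out of 4 → fraction 1/2
Expected count = 1/2 × 512 = 256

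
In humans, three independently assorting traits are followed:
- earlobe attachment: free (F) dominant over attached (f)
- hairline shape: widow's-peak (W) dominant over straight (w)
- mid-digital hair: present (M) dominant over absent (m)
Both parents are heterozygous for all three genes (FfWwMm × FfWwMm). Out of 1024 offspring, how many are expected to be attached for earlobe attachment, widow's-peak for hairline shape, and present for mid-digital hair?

Trihybrid cross: FfWwMm × FfWwMm
Each trait segregates independently with a 3:1 phenotypic ratio, so each gene contributes 3/4 (dominant) or 1/4 (recessive).
Target: attached (earlobe attachment), widow's-peak (hairline shape), present (mid-digital hair)
Probability = product of independent per-trait probabilities
= 1/4 × 3/4 × 3/4 = 9/64
Expected count = 9/64 × 1024 = 144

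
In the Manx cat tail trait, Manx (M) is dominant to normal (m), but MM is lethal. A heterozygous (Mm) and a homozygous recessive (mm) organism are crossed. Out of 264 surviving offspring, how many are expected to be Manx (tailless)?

Cross: Mm × mm
Punnett square offspring (before lethality): 2 Mm, 2 mm
No MM offspring are produced in this cross.
Manx (tailless): 2 out of 4 → fraction 1/2
Expected count = 1/2 × 264 = 132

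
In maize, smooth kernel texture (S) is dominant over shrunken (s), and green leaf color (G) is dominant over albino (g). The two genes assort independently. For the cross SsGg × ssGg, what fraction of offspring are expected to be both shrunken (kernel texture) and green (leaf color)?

Dihybrid cross SsGg × ssGg — consider each gene separately:
kernel texture: Ss × ss → 2 Ss, 2 ss → 2 S_ : 2 ss (out of 4)
leaf color: Gg × Gg → 1 GG, 2 Gg, 1 gg → 3 G_ : 1 gg (out of 4)
Looking for: shrunken (ss) and green (G_)
P(shrunken) = 2/4, P(green) = 3/4
P(both) = 2/4 × 3/4 = 6/16 = 3/8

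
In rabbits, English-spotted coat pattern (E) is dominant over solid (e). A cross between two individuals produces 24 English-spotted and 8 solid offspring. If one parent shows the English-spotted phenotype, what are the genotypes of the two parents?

Observed offspring: 24 English-spotted, 8 solid
The observed ratio simplifies to 3:1. Solid (ee) offspring appear, so each parent must contribute one e allele. The parent stated to show English-spotted carries E, so it is Ee. The other parent is then either Ee or ee: Ee × ee would give a 1:1 split, whereas Ee × Ee gives 3:1 — matching the data. So both parents are heterozygous (Ee × Ee).
Parent genotypes: Ee × Ee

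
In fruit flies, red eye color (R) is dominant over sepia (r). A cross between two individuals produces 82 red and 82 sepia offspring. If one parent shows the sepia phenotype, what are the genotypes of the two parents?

Observed offspring: 82 red, 82 sepia
The observed ratio simplifies to 1:1. One parent shows sepia, so its genotype must be rr. A 1:1 offspring split requires the other parent to be heterozygous (Rr).
Parent genotypes: rr × Rr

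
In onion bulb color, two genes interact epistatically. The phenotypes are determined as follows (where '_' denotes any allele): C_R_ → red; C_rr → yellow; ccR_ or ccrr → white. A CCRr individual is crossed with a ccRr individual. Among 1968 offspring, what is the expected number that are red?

Cross: CCRr × ccRr — consider each gene separately:
C gene: CC × cc → 4 Cc → 4 C_ (out of 4)
R gene: Rr × Rr → 1 RR, 2 Rr, 1 rr → 3 R_ : 1 rr (out of 4)
Genotype classes (out of 4 × 4 = 16): C_R_ = 4×3 = 12; C_rr = 4×1 = 4
Apply the phenotype rules: C_R_ (12) → red; C_rr (4) → yellow
Phenotype counts (out of 16): 12 red, 4 yellow
red: 12 out of 16 → fraction 3/4
Expected count = 3/4 × 1968 = 1476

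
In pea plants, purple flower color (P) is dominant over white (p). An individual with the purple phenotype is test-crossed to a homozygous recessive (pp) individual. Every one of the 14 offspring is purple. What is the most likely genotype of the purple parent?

Test cross: ? × pp
All offspring are purple.
If the unknown parent were heterozygous (Pp), about half of 14 offspring would be white; none are. The unknown parent is most likely homozygous dominant (PP).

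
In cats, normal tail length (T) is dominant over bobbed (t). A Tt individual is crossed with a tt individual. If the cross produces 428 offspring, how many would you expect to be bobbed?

Punnett square for Tt × tt:
Offspring genotypes: 2 Tt, 2 tt
normal: 2, bobbed: 2
bobbed: 2 out of 4 → fraction 1/2
Expected count = 1/2 × 428 = 214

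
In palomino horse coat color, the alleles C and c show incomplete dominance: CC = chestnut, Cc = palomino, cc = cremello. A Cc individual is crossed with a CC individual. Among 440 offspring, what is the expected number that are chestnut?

Punnett square for Cc × CC:
Offspring genotypes: 2 CC, 2 Cc
Phenotype counts: 2 chestnut, 2 palomino
chestnut: 2 out of 4 → fraction 1/2
Expected count = 1/2 × 440 = 220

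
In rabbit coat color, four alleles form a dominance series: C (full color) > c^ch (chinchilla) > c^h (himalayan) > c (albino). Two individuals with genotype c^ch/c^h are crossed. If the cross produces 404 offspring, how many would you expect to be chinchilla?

Cross: c^ch/c^h × c^ch/c^h
Allele dominance: C > c^ch > c^h > c
Offspring genotypes: 1 c^ch/c^ch, 2 c^ch/c^h, 1 c^h/c^h
Phenotype counts: 3 chinchilla, 1 himalayan
chinchilla: 3 out of 4 → fraction 3/4
Expected count = 3/4 × 404 = 303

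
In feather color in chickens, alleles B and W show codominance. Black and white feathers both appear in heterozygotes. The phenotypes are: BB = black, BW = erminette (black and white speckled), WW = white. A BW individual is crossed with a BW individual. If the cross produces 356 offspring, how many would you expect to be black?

Punnett square for BW × BW:
Offspring genotypes: 1 BB, 2 BW, 1 WW
Phenotype counts: 1 black, 2 erminette (black and white speckled), 1 white
black: 1 out of 4 → fraction 1/4
Expected count = 1/4 × 356 = 89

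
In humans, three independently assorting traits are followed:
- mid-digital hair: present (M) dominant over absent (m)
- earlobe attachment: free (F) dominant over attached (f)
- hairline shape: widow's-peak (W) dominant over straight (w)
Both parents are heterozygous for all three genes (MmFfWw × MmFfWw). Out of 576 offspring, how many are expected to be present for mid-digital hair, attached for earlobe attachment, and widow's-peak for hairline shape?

Trihybrid cross: MmFfWw × MmFfWw
Each trait segregates independently with a 3:1 phenotypic ratio, so each gene contributes 3/4 (dominant) or 1/4 (recessive).
Target: present (mid-digital hair), attached (earlobe attachment), widow's-peak (hairline shape)
Probability = product of independent per-trait probabilities
= 3/4 × 1/4 × 3/4 = 9/64
Expected count = 9/64 × 576 = 81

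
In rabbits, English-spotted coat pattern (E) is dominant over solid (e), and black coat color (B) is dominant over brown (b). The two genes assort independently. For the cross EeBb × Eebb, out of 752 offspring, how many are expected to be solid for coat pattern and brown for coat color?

Dihybrid cross EeBb × Eebb — consider each gene separately:
coat pattern: Ee × Ee → 1 EE, 2 Ee, 1 ee → 3 E_ : 1 ee (out of 4)
coat color: Bb × bb → 2 Bb, 2 bb → 2 B_ : 2 bb (out of 4)
Looking for: solid (ee) and brown (bb)
P(solid) = 1/4, P(brown) = 2/4
P(both) = 1/4 × 2/4 = 2/16 = 1/8
Expected count = 1/8 × 752 = 94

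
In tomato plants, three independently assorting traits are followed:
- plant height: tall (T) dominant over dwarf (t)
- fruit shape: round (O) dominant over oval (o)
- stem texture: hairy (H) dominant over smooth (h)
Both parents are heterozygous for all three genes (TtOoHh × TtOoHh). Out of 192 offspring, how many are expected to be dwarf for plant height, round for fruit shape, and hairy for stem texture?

Trihybrid cross: TtOoHh × TtOoHh
Each trait segregates independently with a 3:1 phenotypic ratio, so each gene contributes 3/4 (dominant) or 1/4 (recessive).
Target: dwarf (plant height), round (fruit shape), hairy (stem texture)
Probability = product of independent per-trait probabilities
= 1/4 × 3/4 × 3/4 = 9/64
Expected count = 9/64 × 192 = 27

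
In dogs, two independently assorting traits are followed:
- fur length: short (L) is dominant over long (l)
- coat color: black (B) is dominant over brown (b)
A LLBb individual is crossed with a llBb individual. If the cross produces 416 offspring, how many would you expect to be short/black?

Dihybrid cross LLBb × llBb — consider each gene separately:
fur length: LL × ll → 4 Ll → 4 L_ (out of 4)
coat color: Bb × Bb → 1 BB, 2 Bb, 1 bb → 3 B_ : 1 bb (out of 4)
Combine (counts out of 4 × 4 = 16): short/black (L_B_) = 4×3 = 12; short/brown (L_bb) = 4×1 = 4
Phenotype counts (out of 16): 12 short/black, 4 short/brown
short/black: 12 out of 16 → fraction 3/4
Expected count = 3/4 × 416 = 312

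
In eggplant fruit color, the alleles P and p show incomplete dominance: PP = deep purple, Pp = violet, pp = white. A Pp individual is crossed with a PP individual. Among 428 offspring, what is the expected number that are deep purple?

Punnett square for Pp × PP:
Offspring genotypes: 2 PP, 2 Pp
Phenotype counts: 2 deep purple, 2 violet
deep purple: 2 out of 4 → fraction 1/2
Expected count = 1/2 × 428 = 214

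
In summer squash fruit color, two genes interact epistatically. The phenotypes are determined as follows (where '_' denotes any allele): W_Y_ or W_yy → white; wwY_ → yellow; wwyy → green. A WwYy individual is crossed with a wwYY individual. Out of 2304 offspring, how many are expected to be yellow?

Cross: WwYy × wwYY — consider each gene separately:
W gene: Ww × ww → 2 Ww, 2 ww → 2 W_ : 2 ww (out of 4)
Y gene: Yy × YY → 2 YY, 2 Yy → 4 Y_ (out of 4)
Genotype classes (out of 4 × 4 = 16): W_Y_ = 2×4 = 8; wwY_ = 2×4 = 8
Apply the phenotype rules: W_Y_ (8) → white; wwY_ (8) → yellow
Phenotype counts (out of 16): 8 white, 8 yellow
yellow: 8 out of 16 → fraction 1/2
Expected count = 1/2 × 2304 = 1152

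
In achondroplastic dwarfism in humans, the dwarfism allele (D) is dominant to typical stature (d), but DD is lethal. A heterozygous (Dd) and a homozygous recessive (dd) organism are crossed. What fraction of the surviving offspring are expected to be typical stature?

Cross: Dd × dd
Punnett square offspring (before lethality): 2 Dd, 2 dd
No DD offspring are produced in this cross.
typical stature: 2 out of 4
Probability: 2/4 = 1/2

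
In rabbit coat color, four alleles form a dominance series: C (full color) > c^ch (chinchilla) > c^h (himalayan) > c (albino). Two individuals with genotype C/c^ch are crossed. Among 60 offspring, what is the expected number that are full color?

Cross: C/c^ch × C/c^ch
Allele dominance: C > c^ch > c^h > c
Offspring genotypes: 1 C/C, 2 C/c^ch, 1 c^ch/c^ch
Phenotype counts: 3 full color, 1 chinchilla
full color: 3 out of 4 → fraction 3/4
Expected count = 3/4 × 60 = 45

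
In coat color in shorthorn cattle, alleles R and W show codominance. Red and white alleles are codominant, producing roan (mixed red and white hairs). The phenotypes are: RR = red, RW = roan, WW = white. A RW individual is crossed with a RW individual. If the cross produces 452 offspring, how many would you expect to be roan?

Punnett square for RW × RW:
Offspring genotypes: 1 RR, 2 RW, 1 WW
Phenotype counts: 1 red, 2 roan, 1 white
roan: 2 out of 4 → fraction 1/2
Expected count = 1/2 × 452 = 226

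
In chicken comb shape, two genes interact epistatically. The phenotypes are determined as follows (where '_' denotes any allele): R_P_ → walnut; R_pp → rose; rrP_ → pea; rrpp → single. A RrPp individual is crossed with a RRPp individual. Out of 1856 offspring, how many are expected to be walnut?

Cross: RrPp × RRPp — consider each gene separately:
R gene: Rr × RR → 2 RR, 2 Rr → 4 R_ (out of 4)
P gene: Pp × Pp → 1 PP, 2 Pp, 1 pp → 3 P_ : 1 pp (out of 4)
Genotype classes (out of 4 × 4 = 16): R_P_ = 4×3 = 12; R_pp = 4×1 = 4
Apply the phenotype rules: R_P_ (12) → walnut; R_pp (4) → rose
Phenotype counts (out of 16): 12 walnut, 4 rose
walnut: 12 out of 16 → fraction 3/4
Expected count = 3/4 × 1856 = 1392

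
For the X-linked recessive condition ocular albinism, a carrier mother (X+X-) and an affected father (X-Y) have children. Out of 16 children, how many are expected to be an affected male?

Cross: X+X- × X-Y
Offspring: 1 X+X-, 1 X+Y, 1 X-X-, 1 X-Y
Probability of an affected male: 1/4
Expected count = 1/4 × 16 = 4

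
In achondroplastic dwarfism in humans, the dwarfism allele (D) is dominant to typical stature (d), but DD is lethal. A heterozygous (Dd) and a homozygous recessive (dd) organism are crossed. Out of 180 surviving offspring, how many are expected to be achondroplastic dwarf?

Cross: Dd × dd
Punnett square offspring (before lethality): 2 Dd, 2 dd
No DD offspring are produced in this cross.
achondroplastic dwarf: 2 out of 4 → fraction 1/2
Expected count = 1/2 × 180 = 90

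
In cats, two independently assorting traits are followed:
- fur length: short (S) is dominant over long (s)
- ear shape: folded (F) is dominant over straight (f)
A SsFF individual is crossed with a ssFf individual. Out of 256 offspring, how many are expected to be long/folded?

Dihybrid cross SsFF × ssFf — consider each gene separately:
fur length: Ss × ss → 2 Ss, 2 ss → 2 S_ : 2 ss (out of 4)
ear shape: FF × Ff → 2 FF, 2 Ff → 4 F_ (out of 4)
Combine (counts out of 4 × 4 = 16): short/folded (S_F_) = 2×4 = 8; long/folded (ssF_) = 2×4 = 8
Phenotype counts (out of 16): 8 short/folded, 8 long/folded
long/folded: 8 out of 16 → fraction 1/2
Expected count = 1/2 × 256 = 128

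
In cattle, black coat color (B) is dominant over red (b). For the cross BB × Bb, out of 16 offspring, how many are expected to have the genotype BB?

Punnett square for BB × Bb:
Offspring genotypes: 2 BB, 2 Bb
Total offspring: 4
Count with target: 2
Probability: 2/4 = 1/2
Expected count = 1/2 × 16 = 8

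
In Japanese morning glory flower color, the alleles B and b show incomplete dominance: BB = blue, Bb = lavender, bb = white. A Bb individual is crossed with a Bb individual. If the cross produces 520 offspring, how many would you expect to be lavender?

Punnett square for Bb × Bb:
Offspring genotypes: 1 BB, 2 Bb, 1 bb
Phenotype counts: 1 blue, 2 lavender, 1 white
lavender: 2 out of 4 → fraction 1/2
Expected count = 1/2 × 520 = 260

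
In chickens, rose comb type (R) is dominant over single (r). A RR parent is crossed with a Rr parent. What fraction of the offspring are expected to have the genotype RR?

Punnett square for RR × Rr:
Offspring genotypes: 2 RR, 2 Rr
Total offspring: 4
Count with target: 2
Probability: 2/4 = 1/2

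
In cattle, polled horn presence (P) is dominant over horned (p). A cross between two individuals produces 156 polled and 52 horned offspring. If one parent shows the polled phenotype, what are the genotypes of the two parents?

Observed offspring: 156 polled, 52 horned
The observed ratio simplifies to 3:1. Horned (pp) offspring appear, so each parent must contribute one p allele. The parent stated to show polled carries P, so it is Pp. The other parent is then either Pp or pp: Pp × pp would give a 1:1 split, whereas Pp × Pp gives 3:1 — matching the data. So both parents are heterozygous (Pp × Pp).
Parent genotypes: Pp × Pp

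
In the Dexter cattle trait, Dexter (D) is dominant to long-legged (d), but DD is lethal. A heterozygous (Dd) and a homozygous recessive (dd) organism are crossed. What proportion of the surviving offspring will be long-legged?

Cross: Dd × dd
Punnett square offspring (before lethality): 2 Dd, 2 dd
No DD offspring are produced in this cross.
long-legged: 2 out of 4
Probability: 2/4 = 1/2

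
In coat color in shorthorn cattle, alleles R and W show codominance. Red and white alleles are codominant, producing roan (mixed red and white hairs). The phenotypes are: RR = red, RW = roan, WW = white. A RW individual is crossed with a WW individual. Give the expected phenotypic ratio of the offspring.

Punnett square for RW × WW:
Offspring genotypes: 2 RW, 2 WW
Phenotype counts: 2 roan, 2 white
Ratio: 1 roan : 1 white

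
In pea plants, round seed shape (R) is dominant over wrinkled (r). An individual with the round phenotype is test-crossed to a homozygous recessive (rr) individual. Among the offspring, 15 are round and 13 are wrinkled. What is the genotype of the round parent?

Test cross: ? × rr
Offspring: 15 round, 13 wrinkled — approximately 1:1.
A 1:1 ratio in a test cross indicates the unknown parent is heterozygous (Rr).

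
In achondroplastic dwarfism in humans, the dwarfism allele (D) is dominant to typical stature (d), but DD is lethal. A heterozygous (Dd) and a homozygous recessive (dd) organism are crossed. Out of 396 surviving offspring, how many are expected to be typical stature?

Cross: Dd × dd
Punnett square offspring (before lethality): 2 Dd, 2 dd
No DD offspring are produced in this cross.
typical stature: 2 out of 4 → fraction 1/2
Expected count = 1/2 × 396 = 198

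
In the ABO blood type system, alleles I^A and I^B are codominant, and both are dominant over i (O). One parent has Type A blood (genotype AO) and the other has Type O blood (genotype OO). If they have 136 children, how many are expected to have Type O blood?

Cross: AO × OO
Possible offspring genotypes: 2 AO, 2 OO
Blood type counts: 2 Type A, 2 Type O
Probability of Type O: 2/4 = 1/2
Expected count = 1/2 × 136 = 68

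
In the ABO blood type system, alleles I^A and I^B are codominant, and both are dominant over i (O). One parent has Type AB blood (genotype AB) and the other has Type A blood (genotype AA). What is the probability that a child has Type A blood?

Cross: AB × AA
Possible offspring genotypes: 2 AA, 2 AB
Blood type counts: 2 Type A, 2 Type AB
Probability of Type A: 2/4 = 1/2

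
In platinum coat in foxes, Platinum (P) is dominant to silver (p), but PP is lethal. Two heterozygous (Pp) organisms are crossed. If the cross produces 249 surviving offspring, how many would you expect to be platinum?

Cross: Pp × Pp
Punnett square offspring (before lethality): 1 PP, 2 Pp, 1 pp
The PP genotype is lethal (embryos die); surviving offspring: 2 Pp, 1 pp
platinum: 2 out of 3 → fraction 2/3
Expected count = 2/3 × 249 = 166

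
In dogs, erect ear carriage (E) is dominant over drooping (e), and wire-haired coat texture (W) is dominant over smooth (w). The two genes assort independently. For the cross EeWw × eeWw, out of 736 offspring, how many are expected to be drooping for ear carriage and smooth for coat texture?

Dihybrid cross EeWw × eeWw — consider each gene separately:
ear carriage: Ee × ee → 2 Ee, 2 ee → 2 E_ : 2 ee (out of 4)
coat texture: Ww × Ww → 1 WW, 2 Ww, 1 ww → 3 W_ : 1 ww (out of 4)
Looking for: drooping (ee) and smooth (ww)
P(drooping) = 2/4, P(smooth) = 1/4
P(both) = 2/4 × 1/4 = 2/16 = 1/8
Expected count = 1/8 × 736 = 92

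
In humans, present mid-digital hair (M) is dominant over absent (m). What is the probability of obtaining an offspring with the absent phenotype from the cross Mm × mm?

Punnett square for Mm × mm:
Offspring genotypes: 2 Mm, 2 mm
Total offspring: 4
Count with target: 2
Probability: 2/4 = 1/2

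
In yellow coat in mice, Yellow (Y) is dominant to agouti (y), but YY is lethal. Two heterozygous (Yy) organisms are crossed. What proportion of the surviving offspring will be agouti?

Cross: Yy × Yy
Punnett square offspring (before lethality): 1 YY, 2 Yy, 1 yy
The YY genotype is lethal (embryos die); surviving offspring: 2 Yy, 1 yy
agouti: 1 out of 3
Probability: 1/3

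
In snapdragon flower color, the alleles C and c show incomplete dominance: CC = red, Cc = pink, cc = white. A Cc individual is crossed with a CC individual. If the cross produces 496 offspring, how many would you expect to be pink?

Punnett square for Cc × CC:
Offspring genotypes: 2 CC, 2 Cc
Phenotype counts: 2 red, 2 pink
pink: 2 out of 4 → fraction 1/2
Expected count = 1/2 × 496 = 248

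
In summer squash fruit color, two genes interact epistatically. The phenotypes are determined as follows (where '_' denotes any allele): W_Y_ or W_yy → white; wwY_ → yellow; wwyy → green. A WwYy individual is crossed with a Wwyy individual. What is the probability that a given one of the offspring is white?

Cross: WwYy × Wwyy — consider each gene separately:
W gene: Ww × Ww → 1 WW, 2 Ww, 1 ww → 3 W_ : 1 ww (out of 4)
Y gene: Yy × yy → 2 Yy, 2 yy → 2 Y_ : 2 yy (out of 4)
Genotype classes (out of 4 × 4 = 16): W_Y_ = 3×2 = 6; W_yy = 3×2 = 6; wwY_ = 1×2 = 2; wwyy = 1×2 = 2
Apply the phenotype rules: W_Y_ (6) + W_yy (6) → white; wwY_ (2) → yellow; wwyy (2) → green
Phenotype counts (out of 16): 12 white, 2 yellow, 2 green
white: 12 out of 16
Probability: 12/16 = 3/4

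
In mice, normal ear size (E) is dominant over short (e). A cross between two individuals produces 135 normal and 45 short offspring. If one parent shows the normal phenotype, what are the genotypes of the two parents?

Observed offspring: 135 normal, 45 short
The observed ratio simplifies to 3:1. Short (ee) offspring appear, so each parent must contribute one e allele. The parent stated to show normal carries E, so it is Ee. The other parent is then either Ee or ee: Ee × ee would give a 1:1 split, whereas Ee × Ee gives 3:1 — matching the data. So both parents are heterozygous (Ee × Ee).
Parent genotypes: Ee × Ee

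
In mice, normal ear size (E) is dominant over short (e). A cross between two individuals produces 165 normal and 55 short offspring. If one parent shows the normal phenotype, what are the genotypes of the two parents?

Observed offspring: 165 normal, 55 short
The observed ratio simplifies to 3:1. Short (ee) offspring appear, so each parent must contribute one e allele. The parent stated to show normal carries E, so it is Ee. The other parent is then either Ee or ee: Ee × ee would give a 1:1 split, whereas Ee × Ee gives 3:1 — matching the data. So both parents are heterozygous (Ee × Ee).
Parent genotypes: Ee × Ee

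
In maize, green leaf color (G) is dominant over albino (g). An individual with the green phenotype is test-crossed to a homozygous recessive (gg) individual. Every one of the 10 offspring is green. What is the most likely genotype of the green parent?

Test cross: ? × gg
All offspring are green.
If the unknown parent were heterozygous (Gg), about half of 10 offspring would be albino; none are. The unknown parent is most likely homozygous dominant (GG).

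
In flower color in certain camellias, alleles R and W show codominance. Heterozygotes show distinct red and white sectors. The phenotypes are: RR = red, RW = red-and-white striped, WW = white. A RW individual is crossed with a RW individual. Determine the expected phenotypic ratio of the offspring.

Punnett square for RW × RW:
Offspring genotypes: 1 RR, 2 RW, 1 WW
Phenotype counts: 1 red, 2 red-and-white striped, 1 white
Ratio: 1 red : 2 red-and-white striped : 1 white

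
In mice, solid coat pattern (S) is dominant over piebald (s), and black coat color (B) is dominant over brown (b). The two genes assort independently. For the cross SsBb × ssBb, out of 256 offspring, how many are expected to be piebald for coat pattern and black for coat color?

Dihybrid cross SsBb × ssBb — consider each gene separately:
coat pattern: Ss × ss → 2 Ss, 2 ss → 2 S_ : 2 ss (out of 4)
coat color: Bb × Bb → 1 BB, 2 Bb, 1 bb → 3 B_ : 1 bb (out of 4)
Looking for: piebald (ss) and black (B_)
P(piebald) = 2/4, P(black) = 3/4
P(both) = 2/4 × 3/4 = 6/16 = 3/8
Expected count = 3/8 × 256 = 96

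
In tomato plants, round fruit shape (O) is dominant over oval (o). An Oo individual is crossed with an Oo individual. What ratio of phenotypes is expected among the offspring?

Punnett square for Oo × Oo:
Offspring genotypes: 1 OO, 2 Oo, 1 oo
round: 3, oval: 1
Ratio: 3:1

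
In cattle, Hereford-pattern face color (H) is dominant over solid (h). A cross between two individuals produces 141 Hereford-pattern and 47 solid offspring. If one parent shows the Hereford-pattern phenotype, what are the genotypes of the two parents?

Observed offspring: 141 Hereford-pattern, 47 solid
The observed ratio simplifies to 3:1. Solid (hh) offspring appear, so each parent must contribute one h allele. The parent stated to show Hereford-pattern carries H, so it is Hh. The other parent is then either Hh or hh: Hh × hh would give a 1:1 split, whereas Hh × Hh gives 3:1 — matching the data. So both parents are heterozygous (Hh × Hh).
Parent genotypes: Hh × Hh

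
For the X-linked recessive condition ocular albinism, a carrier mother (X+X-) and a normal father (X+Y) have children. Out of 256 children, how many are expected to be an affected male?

Cross: X+X- × X+Y
Offspring: 1 X+X+, 1 X+Y, 1 X+X-, 1 X-Y
Probability of an affected male: 1/4
Expected count = 1/4 × 256 = 64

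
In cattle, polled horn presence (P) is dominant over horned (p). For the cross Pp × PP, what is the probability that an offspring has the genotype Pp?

Punnett square for Pp × PP:
Offspring genotypes: 2 PP, 2 Pp
Total offspring: 4
Count with target: 2
Probability: 2/4 = 1/2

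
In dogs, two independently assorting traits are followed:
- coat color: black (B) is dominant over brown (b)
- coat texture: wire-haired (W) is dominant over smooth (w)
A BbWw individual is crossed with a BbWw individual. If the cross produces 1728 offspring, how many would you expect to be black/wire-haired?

Dihybrid cross BbWw × BbWw — consider each gene separately:
coat color: Bb × Bb → 1 BB, 2 Bb, 1 bb → 3 B_ : 1 bb (out of 4)
coat texture: Ww × Ww → 1 WW, 2 Ww, 1 ww → 3 W_ : 1 ww (out of 4)
Combine (counts out of 4 × 4 = 16): black/wire-haired (B_W_) = 3×3 = 9; black/smooth (B_ww) = 3×1 = 3; brown/wire-haired (bbW_) = 1×3 = 3; brown/smooth (bbww) = 1×1 = 1
Phenotype counts (out of 16): 9 black/wire-haired, 3 black/smooth, 3 brown/wire-haired, 1 brown/smooth
black/wire-haired: 9 out of 16 → fraction 9/16
Expected count = 9/16 × 1728 = 972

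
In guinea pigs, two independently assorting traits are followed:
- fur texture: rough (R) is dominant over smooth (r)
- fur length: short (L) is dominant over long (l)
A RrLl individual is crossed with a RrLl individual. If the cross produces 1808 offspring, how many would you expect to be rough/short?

Dihybrid cross RrLl × RrLl — consider each gene separately:
fur texture: Rr × Rr → 1 RR, 2 Rr, 1 rr → 3 R_ : 1 rr (out of 4)
fur length: Ll × Ll → 1 LL, 2 Ll, 1 ll → 3 L_ : 1 ll (out of 4)
Combine (counts out of 4 × 4 = 16): rough/short (R_L_) = 3×3 = 9; rough/long (R_ll) = 3×1 = 3; smooth/short (rrL_) = 1×3 = 3; smooth/long (rrll) = 1×1 = 1
Phenotype counts (out of 16): 9 rough/short, 3 rough/long, 3 smooth/short, 1 smooth/long
rough/short: 9 out of 16 → fraction 9/16
Expected count = 9/16 × 1808 = 1017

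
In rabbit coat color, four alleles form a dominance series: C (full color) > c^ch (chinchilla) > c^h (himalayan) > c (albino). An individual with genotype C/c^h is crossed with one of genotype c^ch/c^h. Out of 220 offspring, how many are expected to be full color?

Cross: C/c^h × c^ch/c^h
Allele dominance: C > c^ch > c^h > c
Offspring genotypes: 1 C/c^ch, 1 C/c^h, 1 c^ch/c^h, 1 c^h/c^h
Phenotype counts: 2 full color, 1 chinchilla, 1 himalayan
full color: 2 out of 4 → fraction 1/2
Expected count = 1/2 × 220 = 110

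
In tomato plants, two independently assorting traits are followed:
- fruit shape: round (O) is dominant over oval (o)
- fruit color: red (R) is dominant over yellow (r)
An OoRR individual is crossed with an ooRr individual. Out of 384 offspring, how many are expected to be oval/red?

Dihybrid cross OoRR × ooRr — consider each gene separately:
fruit shape: Oo × oo → 2 Oo, 2 oo → 2 O_ : 2 oo (out of 4)
fruit color: RR × Rr → 2 RR, 2 Rr → 4 R_ (out of 4)
Combine (counts out of 4 × 4 = 16): round/red (O_R_) = 2×4 = 8; oval/red (ooR_) = 2×4 = 8
Phenotype counts (out of 16): 8 round/red, 8 oval/red
oval/red: 8 out of 16 → fraction 1/2
Expected count = 1/2 × 384 = 192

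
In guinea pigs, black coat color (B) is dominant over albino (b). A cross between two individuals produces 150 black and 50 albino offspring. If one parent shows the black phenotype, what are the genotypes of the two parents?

Observed offspring: 150 black, 50 albino
The observed ratio simplifies to 3:1. Albino (bb) offspring appear, so each parent must contribute one b allele. The parent stated to show black carries B, so it is Bb. The other parent is then either Bb or bb: Bb × bb would give a 1:1 split, whereas Bb × Bb gives 3:1 — matching the data. So both parents are heterozygous (Bb × Bb).
Parent genotypes: Bb × Bb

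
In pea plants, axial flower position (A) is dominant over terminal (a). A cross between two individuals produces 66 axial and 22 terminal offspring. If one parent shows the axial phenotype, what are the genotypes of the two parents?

Observed offspring: 66 axial, 22 terminal
The observed ratio simplifies to 3:1. Terminal (aa) offspring appear, so each parent must contribute one a allele. The parent stated to show axial carries A, so it is Aa. The other parent is then either Aa or aa: Aa × aa would give a 1:1 split, whereas Aa × Aa gives 3:1 — matching the data. So both parents are heterozygous (Aa × Aa).
Parent genotypes: Aa × Aa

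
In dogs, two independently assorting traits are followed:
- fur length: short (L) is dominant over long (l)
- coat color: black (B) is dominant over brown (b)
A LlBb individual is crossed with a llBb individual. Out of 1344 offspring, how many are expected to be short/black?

Dihybrid cross LlBb × llBb — consider each gene separately:
fur length: Ll × ll → 2 Ll, 2 ll → 2 L_ : 2 ll (out of 4)
coat color: Bb × Bb → 1 BB, 2 Bb, 1 bb → 3 B_ : 1 bb (out of 4)
Combine (counts out of 4 × 4 = 16): short/black (L_B_) = 2×3 = 6; short/brown (L_bb) = 2×1 = 2; long/black (llB_) = 2×3 = 6; long/brown (llbb) = 2×1 = 2
Phenotype counts (out of 16): 6 short/black, 2 short/brown, 6 long/black, 2 long/brown
short/black: 6 out of 16 → fraction 3/8
Expected count = 3/8 × 1344 = 504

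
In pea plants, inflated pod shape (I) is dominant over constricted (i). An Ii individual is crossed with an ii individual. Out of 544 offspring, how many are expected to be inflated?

Punnett square for Ii × ii:
Offspring genotypes: 2 Ii, 2 ii
inflated: 2, constricted: 2
inflated: 2 out of 4 → fraction 1/2
Expected count = 1/2 × 544 = 272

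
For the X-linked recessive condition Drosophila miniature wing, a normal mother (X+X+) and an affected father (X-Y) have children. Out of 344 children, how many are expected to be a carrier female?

Cross: X+X+ × X-Y
Offspring: 2 X+X-, 2 X+Y
Probability of a carrier female: 2/4 = 1/2
Expected count = 1/2 × 344 = 172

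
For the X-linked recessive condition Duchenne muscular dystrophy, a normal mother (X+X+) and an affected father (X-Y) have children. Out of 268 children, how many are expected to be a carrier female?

Cross: X+X+ × X-Y
Offspring: 2 X+X-, 2 X+Y
Probability of a carrier female: 2/4 = 1/2
Expected count = 1/2 × 268 = 134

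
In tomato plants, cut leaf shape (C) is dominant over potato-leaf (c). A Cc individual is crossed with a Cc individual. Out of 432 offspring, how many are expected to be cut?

Punnett square for Cc × Cc:
Offspring genotypes: 1 CC, 2 Cc, 1 cc
cut: 3, potato-leaf: 1
cut: 3 out of 4 → fraction 3/4
Expected count = 3/4 × 432 = 324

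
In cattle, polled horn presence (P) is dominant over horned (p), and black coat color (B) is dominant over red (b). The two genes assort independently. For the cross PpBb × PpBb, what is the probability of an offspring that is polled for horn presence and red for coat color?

Dihybrid cross PpBb × PpBb — consider each gene separately:
horn presence: Pp × Pp → 1 PP, 2 Pp, 1 pp → 3 P_ : 1 pp (out of 4)
coat color: Bb × Bb → 1 BB, 2 Bb, 1 bb → 3 B_ : 1 bb (out of 4)
Looking for: polled (P_) and red (bb)
P(polled) = 3/4, P(red) = 1/4
P(both) = 3/4 × 1/4 = 3/16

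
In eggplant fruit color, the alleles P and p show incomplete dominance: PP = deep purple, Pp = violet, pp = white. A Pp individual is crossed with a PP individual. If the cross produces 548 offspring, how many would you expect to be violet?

Punnett square for Pp × PP:
Offspring genotypes: 2 PP, 2 Pp
Phenotype counts: 2 deep purple, 2 violet
violet: 2 out of 4 → fraction 1/2
Expected count = 1/2 × 548 = 274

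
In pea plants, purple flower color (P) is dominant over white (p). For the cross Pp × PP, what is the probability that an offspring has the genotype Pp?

Punnett square for Pp × PP:
Offspring genotypes: 2 PP, 2 Pp
Total offspring: 4
Count with target: 2
Probability: 2/4 = 1/2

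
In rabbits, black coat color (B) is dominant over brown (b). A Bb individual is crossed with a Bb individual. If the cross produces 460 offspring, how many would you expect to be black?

Punnett square for Bb × Bb:
Offspring genotypes: 1 BB, 2 Bb, 1 bb
black: 3, brown: 1
black: 3 out of 4 → fraction 3/4
Expected count = 3/4 × 460 = 345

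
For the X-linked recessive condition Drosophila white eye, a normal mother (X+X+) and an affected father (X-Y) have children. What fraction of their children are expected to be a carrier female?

Cross: X+X+ × X-Y
Offspring: 2 X+X-, 2 X+Y
Probability of a carrier female: 2/4 = 1/2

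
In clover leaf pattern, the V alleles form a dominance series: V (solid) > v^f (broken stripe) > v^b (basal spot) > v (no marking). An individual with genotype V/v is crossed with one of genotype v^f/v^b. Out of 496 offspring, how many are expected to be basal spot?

Cross: V/v × v^f/v^b
Allele dominance: V > v^f > v^b > v
Offspring genotypes: 1 V/v^f, 1 V/v^b, 1 v^f/v, 1 v^b/v
Phenotype counts: 2 solid, 1 broken stripe, 1 basal spot
basal spot: 1 out of 4 → fraction 1/4
Expected count = 1/4 × 496 = 124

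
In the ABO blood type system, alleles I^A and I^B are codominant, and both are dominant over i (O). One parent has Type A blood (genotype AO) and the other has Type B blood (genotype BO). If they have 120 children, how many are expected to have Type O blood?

Cross: AO × BO
Possible offspring genotypes: 1 AB, 1 AO, 1 BO, 1 OO
Blood type counts: 1 Type AB, 1 Type A, 1 Type B, 1 Type O
Probability of Type O: 1/4
Expected count = 1/4 × 120 = 30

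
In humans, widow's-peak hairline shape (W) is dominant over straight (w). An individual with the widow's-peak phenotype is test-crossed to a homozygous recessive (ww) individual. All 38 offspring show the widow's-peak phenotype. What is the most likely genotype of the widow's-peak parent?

Test cross: ? × ww
All offspring are widow's-peak.
If the unknown parent were heterozygous (Ww), about half of 38 offspring would be straight; none are. The unknown parent is most likely homozygous dominant (WW).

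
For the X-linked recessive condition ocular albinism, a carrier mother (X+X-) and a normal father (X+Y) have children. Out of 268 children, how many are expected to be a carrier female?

Cross: X+X- × X+Y
Offspring: 1 X+X+, 1 X+Y, 1 X+X-, 1 X-Y
Probability of a carrier female: 1/4
Expected count = 1/4 × 268 = 67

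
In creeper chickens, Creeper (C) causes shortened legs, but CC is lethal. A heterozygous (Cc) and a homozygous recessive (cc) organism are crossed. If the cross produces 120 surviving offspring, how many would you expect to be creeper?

Cross: Cc × cc
Punnett square offspring (before lethality): 2 Cc, 2 cc
No CC offspring are produced in this cross.
creeper: 2 out of 4 → fraction 1/2
Expected count = 1/2 × 120 = 60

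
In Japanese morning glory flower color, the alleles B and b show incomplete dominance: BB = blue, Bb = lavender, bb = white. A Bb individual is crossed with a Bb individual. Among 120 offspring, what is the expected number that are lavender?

Punnett square for Bb × Bb:
Offspring genotypes: 1 BB, 2 Bb, 1 bb
Phenotype counts: 1 blue, 2 lavender, 1 white
lavender: 2 out of 4 → fraction 1/2
Expected count = 1/2 × 120 = 60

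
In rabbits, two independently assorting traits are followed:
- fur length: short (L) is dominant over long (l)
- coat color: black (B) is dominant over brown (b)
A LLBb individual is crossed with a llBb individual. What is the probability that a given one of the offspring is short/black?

Dihybrid cross LLBb × llBb — consider each gene separately:
fur length: LL × ll → 4 Ll → 4 L_ (out of 4)
coat color: Bb × Bb → 1 BB, 2 Bb, 1 bb → 3 B_ : 1 bb (out of 4)
Combine (counts out of 4 × 4 = 16): short/black (L_B_) = 4×3 = 12; short/brown (L_bb) = 4×1 = 4
Phenotype counts (out of 16): 12 short/black, 4 short/brown
short/black: 12 out of 16
Probability: 12/16 = 3/4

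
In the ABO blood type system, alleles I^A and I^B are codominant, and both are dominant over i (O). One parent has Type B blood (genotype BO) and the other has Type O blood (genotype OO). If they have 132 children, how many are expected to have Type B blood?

Cross: BO × OO
Possible offspring genotypes: 2 BO, 2 OO
Blood type counts: 2 Type B, 2 Type O
Probability of Type B: 2/4 = 1/2
Expected count = 1/2 × 132 = 66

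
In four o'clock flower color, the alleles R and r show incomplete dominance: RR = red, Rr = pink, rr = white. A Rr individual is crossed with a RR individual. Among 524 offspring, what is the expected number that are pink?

Punnett square for Rr × RR:
Offspring genotypes: 2 RR, 2 Rr
Phenotype counts: 2 red, 2 pink
pink: 2 out of 4 → fraction 1/2
Expected count = 1/2 × 524 = 262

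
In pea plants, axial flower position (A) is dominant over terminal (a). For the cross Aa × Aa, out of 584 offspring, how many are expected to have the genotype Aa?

Punnett square for Aa × Aa:
Offspring genotypes: 1 AA, 2 Aa, 1 aa
Total offspring: 4
Count with target: 2
Probability: 2/4 = 1/2
Expected count = 1/2 × 584 = 292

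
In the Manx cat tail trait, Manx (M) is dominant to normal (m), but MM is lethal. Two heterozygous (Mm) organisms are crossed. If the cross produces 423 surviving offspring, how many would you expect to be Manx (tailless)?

Cross: Mm × Mm
Punnett square offspring (before lethality): 1 MM, 2 Mm, 1 mm
The MM genotype is lethal (embryos die); surviving offspring: 2 Mm, 1 mm
Manx (tailless): 2 out of 3 → fraction 2/3
Expected count = 2/3 × 423 = 282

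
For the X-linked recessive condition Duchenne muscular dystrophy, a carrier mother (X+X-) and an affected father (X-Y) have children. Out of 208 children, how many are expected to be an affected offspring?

Cross: X+X- × X-Y
Offspring: 1 X+X-, 1 X+Y, 1 X-X-, 1 X-Y
Probability of an affected offspring: 2/4 = 1/2
Expected count = 1/2 × 208 = 104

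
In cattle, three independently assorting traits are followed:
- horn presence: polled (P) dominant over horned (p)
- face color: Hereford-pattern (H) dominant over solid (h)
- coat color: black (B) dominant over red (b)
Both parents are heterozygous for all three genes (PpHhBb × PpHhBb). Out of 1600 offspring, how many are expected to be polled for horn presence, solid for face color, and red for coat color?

Trihybrid cross: PpHhBb × PpHhBb
Each trait segregates independently with a 3:1 phenotypic ratio, so each gene contributes 3/4 (dominant) or 1/4 (recessive).
Target: polled (horn presence), solid (face color), red (coat color)
Probability = product of independent per-trait probabilities
= 3/4 × 1/4 × 1/4 = 3/64
Expected count = 3/64 × 1600 = 75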